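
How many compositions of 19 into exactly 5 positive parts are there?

Equivalently, choose which 4 of the 18 gaps become plus signs: C(18,4) = 3060.

3060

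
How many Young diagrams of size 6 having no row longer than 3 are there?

They are:
3,3
3,2,1
3,1,1,1
2,2,2
2,2,1,1
2,1,1,1,1
1,1,1,1,1,1
Counting gives 7.

7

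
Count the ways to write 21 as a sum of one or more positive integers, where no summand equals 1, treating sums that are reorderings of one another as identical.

165

Enumerating by decreasing first part gives 165 partitions in all.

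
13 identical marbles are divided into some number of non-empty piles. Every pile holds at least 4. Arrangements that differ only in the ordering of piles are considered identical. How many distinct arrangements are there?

They are:
13
9, 4
8, 5
7, 6
5, 4, 4

5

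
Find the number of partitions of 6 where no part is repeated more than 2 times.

Listing the qualifying partitions of 6:
6
5,1
4,2
4,1,1
3,3
3,2,1
2,2,1,1

7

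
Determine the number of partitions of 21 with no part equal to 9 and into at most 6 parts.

284

Counting exhaustively, 284 partitions satisfy the conditions.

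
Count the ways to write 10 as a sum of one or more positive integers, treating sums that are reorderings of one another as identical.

42

There are too many to list fully; the first 12 (by largest part) are:
10
9 + 1
8 + 2
8 + 1 + 1
7 + 3
7 + 2 + 1
7 + 1 + 1 + 1
6 + 4
6 + 3 + 1
6 + 2 + 2
6 + 2 + 1 + 1
6 + 1 + 1 + 1 + 1
…and 30 more, for 42 total.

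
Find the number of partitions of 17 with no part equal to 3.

162

Counting exhaustively, 162 partitions satisfy the conditions.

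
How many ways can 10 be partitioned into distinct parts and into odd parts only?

2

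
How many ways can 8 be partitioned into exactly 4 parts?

Listing the qualifying partitions of 8:
5+1+1+1
4+2+1+1
3+3+1+1
3+2+2+1
2+2+2+2

5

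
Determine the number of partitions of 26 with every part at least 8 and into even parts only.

5

They are:
26
8, 18
10, 16
12, 14
8, 8, 10
Counting gives 5.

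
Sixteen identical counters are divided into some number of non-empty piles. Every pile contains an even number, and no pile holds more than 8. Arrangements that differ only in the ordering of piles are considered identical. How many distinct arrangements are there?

15

The partitions of 16 that satisfy the conditions:
8 + 8
2 + 6 + 8
4 + 4 + 8
2 + 2 + 4 + 8
2 + 2 + 2 + 2 + 8
4 + 6 + 6
2 + 2 + 6 + 6
2 + 4 + 4 + 6
2 + 2 + 2 + 4 + 6
2 + 2 + 2 + 2 + 2 + 6
4 + 4 + 4 + 4
2 + 2 + 4 + 4 + 4
2 + 2 + 2 + 2 + 4 + 4
2 + 2 + 2 + 2 + 2 + 2 + 4
2 + 2 + 2 + 2 + 2 + 2 + 2 + 2
Counting gives 15.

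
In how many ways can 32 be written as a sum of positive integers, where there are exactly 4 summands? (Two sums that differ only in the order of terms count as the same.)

249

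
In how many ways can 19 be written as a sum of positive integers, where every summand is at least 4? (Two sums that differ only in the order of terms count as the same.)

18

Enumerating:
19
4,15
5,14
6,13
7,12
8,11
4,4,11
9,10
4,5,10
4,6,9
5,5,9
4,7,8
5,6,8
5,7,7
6,6,7
4,4,4,7
4,4,5,6
4,5,5,5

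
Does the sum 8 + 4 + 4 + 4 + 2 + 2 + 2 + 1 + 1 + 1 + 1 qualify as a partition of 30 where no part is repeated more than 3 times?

The parts sum to 30, and the condition 'no summand is used more than 3 times' is violated.

No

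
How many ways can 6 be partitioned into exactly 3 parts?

3

Enumerating:
4,1,1
3,2,1
2,2,2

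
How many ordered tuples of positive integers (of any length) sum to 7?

64

Each of the 6 gaps between 7 units is either a break or not: 2^6 = 64.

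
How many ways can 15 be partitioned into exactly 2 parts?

Listing the qualifying partitions of 15:
14+1
13+2
12+3
11+4
10+5
9+6
8+7
Counting gives 7.

7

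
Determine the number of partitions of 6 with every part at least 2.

4

Enumerating:
6
4, 2
3, 3
2, 2, 2
That's 4 in total.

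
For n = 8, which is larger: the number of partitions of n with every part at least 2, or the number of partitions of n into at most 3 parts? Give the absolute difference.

Partitions of 8 with every part at least 2: 7.
Partitions of 8 into at most 3 parts: 10.
|7 − 10| = 3.

3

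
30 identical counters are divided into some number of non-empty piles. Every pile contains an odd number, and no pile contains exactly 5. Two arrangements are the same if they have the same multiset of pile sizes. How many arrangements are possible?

154

Counting exhaustively, 154 partitions satisfy the conditions.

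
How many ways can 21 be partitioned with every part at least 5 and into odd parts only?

The partitions of 21 that satisfy the conditions:
21
11, 5, 5
9, 7, 5
7, 7, 7

4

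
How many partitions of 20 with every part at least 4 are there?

They are:
20
16,4
15,5
14,6
13,7
12,8
12,4,4
11,9
11,5,4
10,10
10,6,4
10,5,5
9,7,4
9,6,5
8,8,4
8,7,5
8,6,6
8,4,4,4
7,7,6
7,5,4,4
6,6,4,4
6,5,5,4
5,5,5,5
4,4,4,4,4
Counting gives 24.

24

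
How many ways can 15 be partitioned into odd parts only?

A partial list (first 12 by largest part):
15
13, 1, 1
11, 3, 1
11, 1, 1, 1, 1
9, 5, 1
9, 3, 3
9, 3, 1, 1, 1
9, 1, 1, 1, 1, 1, 1
7, 7, 1
7, 5, 3
7, 5, 1, 1, 1
7, 3, 3, 1, 1
…and 15 more, for 27 total.

27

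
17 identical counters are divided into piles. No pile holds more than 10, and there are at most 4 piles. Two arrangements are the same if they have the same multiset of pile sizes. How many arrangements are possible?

49

A partial list (first 12 by largest part):
7, 10
1, 6, 10
2, 5, 10
1, 1, 5, 10
3, 4, 10
1, 2, 4, 10
1, 3, 3, 10
2, 2, 3, 10
8, 9
1, 7, 9
2, 6, 9
1, 1, 6, 9
…and 37 more, for 49 total.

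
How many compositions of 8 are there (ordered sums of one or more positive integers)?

The number of compositions of n is 2^(n−1); here 2^7 = 128.

128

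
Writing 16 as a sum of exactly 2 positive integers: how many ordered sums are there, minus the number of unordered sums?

Ordered (compositions into 2 parts): C(15,1) = 15.
Partitions of 16 into exactly 2 parts: 8.
Difference: 15 − 8 = 7.

7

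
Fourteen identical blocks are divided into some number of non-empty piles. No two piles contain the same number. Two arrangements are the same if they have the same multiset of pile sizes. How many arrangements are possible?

The partitions of 14 that satisfy the conditions:
14
13,1
12,2
11,3
11,2,1
10,4
10,3,1
9,5
9,4,1
9,3,2
8,6
8,5,1
8,4,2
8,3,2,1
7,6,1
7,5,2
7,4,3
7,4,2,1
6,5,3
6,5,2,1
6,4,3,1
5,4,3,2

22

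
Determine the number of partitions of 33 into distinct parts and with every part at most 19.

A full systematic count gives 360.

360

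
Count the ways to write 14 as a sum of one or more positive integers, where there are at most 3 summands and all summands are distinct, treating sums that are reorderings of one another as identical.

Enumerating:
14
13, 1
12, 2
11, 3
11, 2, 1
10, 4
10, 3, 1
9, 5
9, 4, 1
9, 3, 2
8, 6
8, 5, 1
8, 4, 2
7, 6, 1
7, 5, 2
7, 4, 3
6, 5, 3
Counting gives 17.

17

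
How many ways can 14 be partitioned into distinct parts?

Listing the qualifying partitions of 14:
14
13+1
12+2
11+3
11+2+1
10+4
10+3+1
9+5
9+4+1
9+3+2
8+6
8+5+1
8+4+2
8+3+2+1
7+6+1
7+5+2
7+4+3
7+4+2+1
6+5+3
6+5+2+1
6+4+3+1
5+4+3+2
That's 22 in total.

22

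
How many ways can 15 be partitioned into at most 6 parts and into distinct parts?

A partial list (first 12 by largest part):
15
1+14
2+13
3+12
1+2+12
4+11
1+3+11
5+10
1+4+10
2+3+10
6+9
1+5+9
…and 15 more, for 27 total.

27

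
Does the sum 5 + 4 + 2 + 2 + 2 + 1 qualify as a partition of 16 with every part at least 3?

The parts sum to 16, and the condition 'every summand is at least 3' is violated.

No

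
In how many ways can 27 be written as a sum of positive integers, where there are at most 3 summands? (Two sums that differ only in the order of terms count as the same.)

75

Direct enumeration gives 75 partitions.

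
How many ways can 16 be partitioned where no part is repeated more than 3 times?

132

A full systematic count gives 132.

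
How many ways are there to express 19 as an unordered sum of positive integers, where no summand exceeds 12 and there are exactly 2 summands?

The partitions of 19 that satisfy the conditions:
12, 7
11, 8
10, 9
Counting gives 3.

3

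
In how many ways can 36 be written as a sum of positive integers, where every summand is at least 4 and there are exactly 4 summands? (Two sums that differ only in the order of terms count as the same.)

There are 108 such partitions.

108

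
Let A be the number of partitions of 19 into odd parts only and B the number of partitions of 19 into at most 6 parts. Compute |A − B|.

181

Partitions of 19 into odd parts only: 54.
Partitions of 19 into at most 6 parts: 235.
|54 − 235| = 181.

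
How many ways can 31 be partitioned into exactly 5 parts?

Systematic enumeration (by largest part, then next-largest, …) yields 427.

427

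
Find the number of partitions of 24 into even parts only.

77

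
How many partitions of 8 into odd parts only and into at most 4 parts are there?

4

Listing the qualifying partitions of 8:
7 + 1
5 + 3
5 + 1 + 1 + 1
3 + 3 + 1 + 1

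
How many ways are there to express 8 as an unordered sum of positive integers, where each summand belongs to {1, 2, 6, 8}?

Enumerating:
8
2 + 6
1 + 1 + 6
2 + 2 + 2 + 2
1 + 1 + 2 + 2 + 2
1 + 1 + 1 + 1 + 2 + 2
1 + 1 + 1 + 1 + 1 + 1 + 2
1 + 1 + 1 + 1 + 1 + 1 + 1 + 1
Counting gives 8.

8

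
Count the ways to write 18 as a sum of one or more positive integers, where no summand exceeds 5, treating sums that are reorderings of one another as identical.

Systematic enumeration (by largest part, then next-largest, …) yields 141.

141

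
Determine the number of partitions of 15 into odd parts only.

A partial list (first 12 by largest part):
15
1 + 1 + 13
1 + 3 + 11
1 + 1 + 1 + 1 + 11
1 + 5 + 9
3 + 3 + 9
1 + 1 + 1 + 3 + 9
1 + 1 + 1 + 1 + 1 + 1 + 9
1 + 7 + 7
3 + 5 + 7
1 + 1 + 1 + 5 + 7
1 + 1 + 3 + 3 + 7
…and 15 more, for 27 total.

27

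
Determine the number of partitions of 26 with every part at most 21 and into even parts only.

97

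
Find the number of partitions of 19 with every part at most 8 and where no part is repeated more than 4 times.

Direct enumeration gives 207 partitions.

207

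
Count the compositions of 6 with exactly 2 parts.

5

By stars and bars with positive parts, the count is C(5,1) = 5.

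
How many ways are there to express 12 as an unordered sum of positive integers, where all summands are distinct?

15

The partitions of 12 that satisfy the conditions:
12
11, 1
10, 2
9, 3
9, 2, 1
8, 4
8, 3, 1
7, 5
7, 4, 1
7, 3, 2
6, 5, 1
6, 4, 2
6, 3, 2, 1
5, 4, 3
5, 4, 2, 1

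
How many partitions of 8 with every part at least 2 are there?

7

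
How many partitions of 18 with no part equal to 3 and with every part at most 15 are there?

Direct enumeration gives 205 partitions.

205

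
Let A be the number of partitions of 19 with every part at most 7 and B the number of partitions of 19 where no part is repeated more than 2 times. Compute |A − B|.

137

Partitions of 19 with every part at most 7: 300.
Partitions of 19 where no part is repeated more than 2 times: 163.
|300 − 163| = 137.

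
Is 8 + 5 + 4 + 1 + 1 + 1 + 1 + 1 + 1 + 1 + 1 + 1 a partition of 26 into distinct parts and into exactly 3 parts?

The parts sum to 26, and the condition 'all summands are distinct' is violated.

No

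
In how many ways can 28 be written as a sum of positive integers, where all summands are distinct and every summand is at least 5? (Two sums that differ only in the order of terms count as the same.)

26

There are too many to list fully; the first 12 (by largest part) are:
28
23, 5
22, 6
21, 7
20, 8
19, 9
18, 10
17, 11
17, 6, 5
16, 12
16, 7, 5
15, 13
…and 14 more, for 26 total.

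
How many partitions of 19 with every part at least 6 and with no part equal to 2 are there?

6

They are:
19
13, 6
12, 7
11, 8
10, 9
7, 6, 6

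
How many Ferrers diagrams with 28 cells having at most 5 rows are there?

540

Systematic enumeration (by largest part, then next-largest, …) yields 540.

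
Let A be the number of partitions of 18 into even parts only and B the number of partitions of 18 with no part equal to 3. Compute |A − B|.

Partitions of 18 into even parts only: 30.
Partitions of 18 with no part equal to 3: 209.
|30 − 209| = 179.

179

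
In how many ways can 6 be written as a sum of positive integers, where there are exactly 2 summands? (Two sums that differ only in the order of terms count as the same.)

They are:
5, 1
4, 2
3, 3
That's 3 in total.

3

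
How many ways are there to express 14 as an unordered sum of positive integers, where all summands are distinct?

22

Enumerating:
14
13+1
12+2
11+3
11+2+1
10+4
10+3+1
9+5
9+4+1
9+3+2
8+6
8+5+1
8+4+2
8+3+2+1
7+6+1
7+5+2
7+4+3
7+4+2+1
6+5+3
6+5+2+1
6+4+3+1
5+4+3+2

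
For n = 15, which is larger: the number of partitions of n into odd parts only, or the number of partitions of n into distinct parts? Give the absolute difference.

Partitions of 15 into odd parts only: 27.
Partitions of 15 into distinct parts: 27.
|27 − 27| = 0.

0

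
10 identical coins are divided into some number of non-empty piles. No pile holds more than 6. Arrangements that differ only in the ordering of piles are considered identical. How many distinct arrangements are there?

A partial list (first 12 by largest part):
4 + 6
1 + 3 + 6
2 + 2 + 6
1 + 1 + 2 + 6
1 + 1 + 1 + 1 + 6
5 + 5
1 + 4 + 5
2 + 3 + 5
1 + 1 + 3 + 5
1 + 2 + 2 + 5
1 + 1 + 1 + 2 + 5
1 + 1 + 1 + 1 + 1 + 5
…and 23 more, for 35 total.

35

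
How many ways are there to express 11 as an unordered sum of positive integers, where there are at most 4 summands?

27

A partial list (first 12 by largest part):
11
10,1
9,2
9,1,1
8,3
8,2,1
8,1,1,1
7,4
7,3,1
7,2,2
7,2,1,1
6,5
…and 15 more, for 27 total.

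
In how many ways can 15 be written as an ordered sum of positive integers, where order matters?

16384

The number of compositions of n is 2^(n−1); here 2^14 = 16384.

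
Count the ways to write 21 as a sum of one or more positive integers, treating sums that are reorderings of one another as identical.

Enumerating by decreasing first part gives 792 partitions in all.

792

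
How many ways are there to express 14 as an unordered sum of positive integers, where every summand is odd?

22

They are:
13 + 1
11 + 3
11 + 1 + 1 + 1
9 + 5
9 + 3 + 1 + 1
9 + 1 + 1 + 1 + 1 + 1
7 + 7
7 + 5 + 1 + 1
7 + 3 + 3 + 1
7 + 3 + 1 + 1 + 1 + 1
7 + 1 + 1 + 1 + 1 + 1 + 1 + 1
5 + 5 + 3 + 1
5 + 5 + 1 + 1 + 1 + 1
5 + 3 + 3 + 3
5 + 3 + 3 + 1 + 1 + 1
5 + 3 + 1 + 1 + 1 + 1 + 1 + 1
5 + 1 + 1 + 1 + 1 + 1 + 1 + 1 + 1 + 1
3 + 3 + 3 + 3 + 1 + 1
3 + 3 + 3 + 1 + 1 + 1 + 1 + 1
3 + 3 + 1 + 1 + 1 + 1 + 1 + 1 + 1 + 1
3 + 1 + 1 + 1 + 1 + 1 + 1 + 1 + 1 + 1 + 1 + 1
1 + 1 + 1 + 1 + 1 + 1 + 1 + 1 + 1 + 1 + 1 + 1 + 1 + 1
That's 22 in total.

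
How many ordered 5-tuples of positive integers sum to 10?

126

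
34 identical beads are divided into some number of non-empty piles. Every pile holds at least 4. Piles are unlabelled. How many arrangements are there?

Direct enumeration gives 269 partitions.

269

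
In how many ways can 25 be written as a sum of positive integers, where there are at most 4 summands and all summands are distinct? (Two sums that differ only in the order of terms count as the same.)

107

Systematic enumeration (by largest part, then next-largest, …) yields 107.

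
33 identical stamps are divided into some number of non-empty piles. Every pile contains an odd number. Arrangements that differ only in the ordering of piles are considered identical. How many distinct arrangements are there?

There are 448 such partitions.

448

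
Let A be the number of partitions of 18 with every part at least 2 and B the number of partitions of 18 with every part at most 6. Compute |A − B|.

111

Partitions of 18 with every part at least 2: 88.
Partitions of 18 with every part at most 6: 199.
|88 − 199| = 111.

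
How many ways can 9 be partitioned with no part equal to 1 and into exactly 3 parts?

Enumerating:
2 + 2 + 5
2 + 3 + 4
3 + 3 + 3

3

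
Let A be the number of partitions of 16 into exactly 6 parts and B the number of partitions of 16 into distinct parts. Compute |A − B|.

3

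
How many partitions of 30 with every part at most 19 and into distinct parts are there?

253

Counting exhaustively, 253 partitions satisfy the conditions.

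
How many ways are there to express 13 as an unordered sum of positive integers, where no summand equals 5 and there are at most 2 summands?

6

Enumerating:
13
12, 1
11, 2
10, 3
9, 4
7, 6
That's 6 in total.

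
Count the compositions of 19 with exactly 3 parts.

Place 2 bars in the 18 internal gaps of a row of 19 dots: C(18,2) = 153.

153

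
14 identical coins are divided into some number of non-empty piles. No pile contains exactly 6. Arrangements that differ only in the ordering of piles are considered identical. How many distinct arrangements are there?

There are 113 such partitions.

113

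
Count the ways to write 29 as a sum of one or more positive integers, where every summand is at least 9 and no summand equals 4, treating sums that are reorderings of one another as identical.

The partitions of 29 that satisfy the conditions:
29
9+20
10+19
11+18
12+17
13+16
14+15
9+9+11
9+10+10

9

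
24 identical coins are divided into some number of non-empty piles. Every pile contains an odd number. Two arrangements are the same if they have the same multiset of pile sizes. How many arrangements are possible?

122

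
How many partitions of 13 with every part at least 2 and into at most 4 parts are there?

The partitions of 13 that satisfy the conditions:
13
11+2
10+3
9+4
9+2+2
8+5
8+3+2
7+6
7+4+2
7+3+3
7+2+2+2
6+5+2
6+4+3
6+3+2+2
5+5+3
5+4+4
5+4+2+2
5+3+3+2
4+4+3+2
4+3+3+3

20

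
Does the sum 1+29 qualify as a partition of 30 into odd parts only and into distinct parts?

The parts sum to 30, and the condition 'every summand is odd' holds; the condition 'all summands are distinct' holds.

Yes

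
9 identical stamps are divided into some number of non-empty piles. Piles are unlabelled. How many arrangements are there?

30

A partial list (first 12 by largest part):
9
8, 1
7, 2
7, 1, 1
6, 3
6, 2, 1
6, 1, 1, 1
5, 4
5, 3, 1
5, 2, 2
5, 2, 1, 1
5, 1, 1, 1, 1
…and 18 more, for 30 total.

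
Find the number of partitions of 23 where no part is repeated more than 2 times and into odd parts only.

26

There are too many to list fully; the first 12 (by largest part) are:
23
1,1,21
1,3,19
1,5,17
3,3,17
1,7,15
3,5,15
1,1,3,3,15
1,9,13
3,7,13
5,5,13
1,1,3,5,13
…and 14 more, for 26 total.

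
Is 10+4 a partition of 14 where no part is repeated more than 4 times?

Yes

The parts sum to 14, and the condition 'no summand is used more than 4 times' holds.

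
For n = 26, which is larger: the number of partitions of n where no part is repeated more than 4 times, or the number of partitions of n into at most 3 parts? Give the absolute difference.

1344

Partitions of 26 where no part is repeated more than 4 times: 1414.
Partitions of 26 into at most 3 parts: 70.
|1414 − 70| = 1344.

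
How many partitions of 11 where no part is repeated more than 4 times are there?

There are too many to list fully; the first 12 (by largest part) are:
11
10+1
9+2
9+1+1
8+3
8+2+1
8+1+1+1
7+4
7+3+1
7+2+2
7+2+1+1
7+1+1+1+1
…and 32 more, for 44 total.

44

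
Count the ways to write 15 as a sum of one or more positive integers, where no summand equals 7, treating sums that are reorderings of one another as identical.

Direct enumeration gives 154 partitions.

154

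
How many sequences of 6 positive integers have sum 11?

A composition of 11 into 6 positive parts is chosen by placing 5 dividers among the 10 gaps between 11 units: C(10,5) = 252.

252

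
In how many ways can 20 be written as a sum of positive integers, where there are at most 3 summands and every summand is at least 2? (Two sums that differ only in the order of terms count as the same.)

A partial list (first 12 by largest part):
20
18+2
17+3
16+4
16+2+2
15+5
15+3+2
14+6
14+4+2
14+3+3
13+7
13+5+2
…and 22 more, for 34 total.

34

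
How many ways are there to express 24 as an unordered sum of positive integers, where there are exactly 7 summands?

Systematic enumeration (by largest part, then next-largest, …) yields 201.

201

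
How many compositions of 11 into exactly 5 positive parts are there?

210

A composition of 11 into 5 positive parts is chosen by placing 4 dividers among the 10 gaps between 11 units: C(10,4) = 210.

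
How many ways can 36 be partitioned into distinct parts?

668

Enumerating by decreasing first part gives 668 partitions in all.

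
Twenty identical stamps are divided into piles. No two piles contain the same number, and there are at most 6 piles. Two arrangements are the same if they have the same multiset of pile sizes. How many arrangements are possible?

There are too many to list fully; the first 12 (by largest part) are:
20
19 + 1
18 + 2
17 + 3
17 + 2 + 1
16 + 4
16 + 3 + 1
15 + 5
15 + 4 + 1
15 + 3 + 2
14 + 6
14 + 5 + 1
…and 52 more, for 64 total.

64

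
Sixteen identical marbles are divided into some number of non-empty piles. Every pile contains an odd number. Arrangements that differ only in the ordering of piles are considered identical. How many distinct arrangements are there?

32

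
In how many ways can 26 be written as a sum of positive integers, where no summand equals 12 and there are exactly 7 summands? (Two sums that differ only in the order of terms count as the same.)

Direct enumeration gives 280 partitions.

280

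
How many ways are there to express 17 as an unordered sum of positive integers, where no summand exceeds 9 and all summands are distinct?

19

They are:
9+8
9+7+1
9+6+2
9+5+3
9+5+2+1
9+4+3+1
8+7+2
8+6+3
8+6+2+1
8+5+4
8+5+3+1
8+4+3+2
7+6+4
7+6+3+1
7+5+4+1
7+5+3+2
7+4+3+2+1
6+5+4+2
6+5+3+2+1
That's 19 in total.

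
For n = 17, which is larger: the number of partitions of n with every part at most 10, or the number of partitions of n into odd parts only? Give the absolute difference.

229

Partitions of 17 with every part at most 10: 267.
Partitions of 17 into odd parts only: 38.
|267 − 38| = 229.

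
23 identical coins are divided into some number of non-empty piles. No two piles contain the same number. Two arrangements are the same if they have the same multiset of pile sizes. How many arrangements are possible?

Systematic enumeration (by largest part, then next-largest, …) yields 104.

104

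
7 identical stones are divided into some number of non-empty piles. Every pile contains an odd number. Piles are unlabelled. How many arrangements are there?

5

They are:
7
5 + 1 + 1
3 + 3 + 1
3 + 1 + 1 + 1 + 1
1 + 1 + 1 + 1 + 1 + 1 + 1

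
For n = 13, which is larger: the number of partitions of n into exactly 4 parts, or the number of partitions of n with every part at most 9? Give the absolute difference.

Partitions of 13 into exactly 4 parts: 18.
Partitions of 13 with every part at most 9: 94.
|18 − 94| = 76.

76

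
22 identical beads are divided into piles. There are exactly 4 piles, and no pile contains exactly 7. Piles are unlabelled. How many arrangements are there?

There are too many to list fully; the first 12 (by largest part) are:
19+1+1+1
18+2+1+1
17+3+1+1
17+2+2+1
16+4+1+1
16+3+2+1
16+2+2+2
15+5+1+1
15+4+2+1
15+3+3+1
15+3+2+2
14+6+1+1
…and 53 more, for 65 total.

65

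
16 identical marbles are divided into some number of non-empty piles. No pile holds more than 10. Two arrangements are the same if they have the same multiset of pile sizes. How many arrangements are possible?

212

There are 212 such partitions.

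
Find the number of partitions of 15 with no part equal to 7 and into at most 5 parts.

69

There are too many to list fully; the first 12 (by largest part) are:
15
14, 1
13, 2
13, 1, 1
12, 3
12, 2, 1
12, 1, 1, 1
11, 4
11, 3, 1
11, 2, 2
11, 2, 1, 1
11, 1, 1, 1, 1
…and 57 more, for 69 total.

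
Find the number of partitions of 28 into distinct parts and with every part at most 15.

Direct enumeration gives 152 partitions.

152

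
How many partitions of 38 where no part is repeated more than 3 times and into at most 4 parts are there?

Enumerating by decreasing first part gives 551 partitions in all.

551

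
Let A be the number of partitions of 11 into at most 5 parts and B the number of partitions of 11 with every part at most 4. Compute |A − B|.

10

Partitions of 11 into at most 5 parts: 37.
Partitions of 11 with every part at most 4: 27.
|37 − 27| = 10.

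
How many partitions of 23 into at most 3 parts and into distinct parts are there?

There are too many to list fully; the first 12 (by largest part) are:
23
1,22
2,21
3,20
1,2,20
4,19
1,3,19
5,18
1,4,18
2,3,18
6,17
1,5,17
…and 33 more, for 45 total.

45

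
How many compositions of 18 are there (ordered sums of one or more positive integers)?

There are 17 gaps and each independently is a cut or not, giving 2^17 = 131072.

131072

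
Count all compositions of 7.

Each of the 6 gaps between 7 units is either a break or not: 2^6 = 64.

64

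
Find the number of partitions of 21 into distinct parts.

76

A full systematic count gives 76.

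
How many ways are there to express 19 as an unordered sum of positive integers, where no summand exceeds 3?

40

There are too many to list fully; the first 12 (by largest part) are:
1+3+3+3+3+3+3
2+2+3+3+3+3+3
1+1+2+3+3+3+3+3
1+1+1+1+3+3+3+3+3
1+2+2+2+3+3+3+3
1+1+1+2+2+3+3+3+3
1+1+1+1+1+2+3+3+3+3
1+1+1+1+1+1+1+3+3+3+3
2+2+2+2+2+3+3+3
1+1+2+2+2+2+3+3+3
1+1+1+1+2+2+2+3+3+3
1+1+1+1+1+1+2+2+3+3+3
…and 28 more, for 40 total.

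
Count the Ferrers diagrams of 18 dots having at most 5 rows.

141

There are 141 such partitions.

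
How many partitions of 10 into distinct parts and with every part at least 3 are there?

3

Listing the qualifying partitions of 10:
10
7 + 3
6 + 4
Counting gives 3.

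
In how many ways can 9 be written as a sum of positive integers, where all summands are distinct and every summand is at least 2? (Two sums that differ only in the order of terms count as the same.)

They are:
9
7 + 2
6 + 3
5 + 4
4 + 3 + 2

5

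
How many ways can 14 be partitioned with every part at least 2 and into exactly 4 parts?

9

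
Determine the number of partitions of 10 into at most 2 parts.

Enumerating:
10
9, 1
8, 2
7, 3
6, 4
5, 5

6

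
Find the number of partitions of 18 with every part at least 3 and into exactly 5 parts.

3

Listing the qualifying partitions of 18:
6 + 3 + 3 + 3 + 3
5 + 4 + 3 + 3 + 3
4 + 4 + 4 + 3 + 3
Counting gives 3.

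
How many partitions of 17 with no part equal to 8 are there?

267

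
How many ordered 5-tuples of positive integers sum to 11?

Equivalently, choose which 4 of the 10 gaps become plus signs: C(10,4) = 210.

210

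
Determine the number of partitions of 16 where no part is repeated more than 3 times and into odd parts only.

16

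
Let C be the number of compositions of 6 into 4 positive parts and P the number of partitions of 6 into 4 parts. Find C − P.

8

Compositions: C(5,3) = 10.
Unordered (partitions into 4 parts): 2.
Difference: 10 − 2 = 8.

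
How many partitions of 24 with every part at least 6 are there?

16

The partitions of 24 that satisfy the conditions:
24
18+6
17+7
16+8
15+9
14+10
13+11
12+12
12+6+6
11+7+6
10+8+6
10+7+7
9+9+6
9+8+7
8+8+8
6+6+6+6
Counting gives 16.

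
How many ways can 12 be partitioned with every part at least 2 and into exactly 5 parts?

2

Listing the qualifying partitions of 12:
2, 2, 2, 2, 4
2, 2, 2, 3, 3
Counting gives 2.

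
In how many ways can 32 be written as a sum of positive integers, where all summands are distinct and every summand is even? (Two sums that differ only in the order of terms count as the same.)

A partial list (first 12 by largest part):
32
30,2
28,4
26,6
26,4,2
24,8
24,6,2
22,10
22,8,2
22,6,4
20,12
20,10,2
…and 20 more, for 32 total.

32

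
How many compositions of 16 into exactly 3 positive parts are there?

By stars and bars with positive parts, the count is C(15,2) = 105.

105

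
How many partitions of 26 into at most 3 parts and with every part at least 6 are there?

19

The partitions of 26 that satisfy the conditions:
26
20,6
19,7
18,8
17,9
16,10
15,11
14,12
14,6,6
13,13
13,7,6
12,8,6
12,7,7
11,9,6
11,8,7
10,10,6
10,9,7
10,8,8
9,9,8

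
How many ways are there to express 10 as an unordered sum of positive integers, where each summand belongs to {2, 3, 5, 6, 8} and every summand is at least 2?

6

Listing the qualifying partitions of 10:
8, 2
6, 2, 2
5, 5
5, 3, 2
3, 3, 2, 2
2, 2, 2, 2, 2
That's 6 in total.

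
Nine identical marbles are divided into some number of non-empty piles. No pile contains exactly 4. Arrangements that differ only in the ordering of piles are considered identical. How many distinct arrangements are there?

23

Enumerating:
9
8,1
7,2
7,1,1
6,3
6,2,1
6,1,1,1
5,3,1
5,2,2
5,2,1,1
5,1,1,1,1
3,3,3
3,3,2,1
3,3,1,1,1
3,2,2,2
3,2,2,1,1
3,2,1,1,1,1
3,1,1,1,1,1,1
2,2,2,2,1
2,2,2,1,1,1
2,2,1,1,1,1,1
2,1,1,1,1,1,1,1
1,1,1,1,1,1,1,1,1
Counting gives 23.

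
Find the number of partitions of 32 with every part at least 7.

There are too many to list fully; the first 12 (by largest part) are:
32
25+7
24+8
23+9
22+10
21+11
20+12
19+13
18+14
18+7+7
17+15
17+8+7
…and 20 more, for 32 total.

32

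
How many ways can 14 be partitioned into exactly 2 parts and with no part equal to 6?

6

They are:
1 + 13
2 + 12
3 + 11
4 + 10
5 + 9
7 + 7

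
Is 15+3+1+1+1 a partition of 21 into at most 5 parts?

The parts sum to 21, and the condition 'there are at most 5 summands' holds.

Yes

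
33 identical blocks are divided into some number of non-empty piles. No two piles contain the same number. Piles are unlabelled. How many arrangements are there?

448

There are 448 such partitions.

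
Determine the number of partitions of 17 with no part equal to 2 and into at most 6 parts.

79

A full systematic count gives 79.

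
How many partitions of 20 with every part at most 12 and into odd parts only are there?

A partial list (first 12 by largest part):
11, 9
11, 7, 1, 1
11, 5, 3, 1
11, 5, 1, 1, 1, 1
11, 3, 3, 3
11, 3, 3, 1, 1, 1
11, 3, 1, 1, 1, 1, 1, 1
11, 1, 1, 1, 1, 1, 1, 1, 1, 1
9, 9, 1, 1
9, 7, 3, 1
9, 7, 1, 1, 1, 1
9, 5, 5, 1
…and 41 more, for 53 total.

53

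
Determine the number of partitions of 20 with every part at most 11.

There are 560 such partitions.

560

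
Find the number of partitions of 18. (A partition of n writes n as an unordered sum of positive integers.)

385

Enumerating by decreasing first part gives 385 partitions in all.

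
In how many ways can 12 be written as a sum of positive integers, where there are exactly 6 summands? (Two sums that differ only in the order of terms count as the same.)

11

They are:
7 + 1 + 1 + 1 + 1 + 1
6 + 2 + 1 + 1 + 1 + 1
5 + 3 + 1 + 1 + 1 + 1
5 + 2 + 2 + 1 + 1 + 1
4 + 4 + 1 + 1 + 1 + 1
4 + 3 + 2 + 1 + 1 + 1
4 + 2 + 2 + 2 + 1 + 1
3 + 3 + 3 + 1 + 1 + 1
3 + 3 + 2 + 2 + 1 + 1
3 + 2 + 2 + 2 + 2 + 1
2 + 2 + 2 + 2 + 2 + 2
Counting gives 11.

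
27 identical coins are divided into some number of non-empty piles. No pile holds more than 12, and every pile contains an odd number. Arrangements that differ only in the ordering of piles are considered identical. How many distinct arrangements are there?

131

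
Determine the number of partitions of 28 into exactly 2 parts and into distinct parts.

Listing the qualifying partitions of 28:
27, 1
26, 2
25, 3
24, 4
23, 5
22, 6
21, 7
20, 8
19, 9
18, 10
17, 11
16, 12
15, 13

13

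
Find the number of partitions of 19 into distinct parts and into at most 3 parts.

31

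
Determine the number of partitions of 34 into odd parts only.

A full systematic count gives 512.

512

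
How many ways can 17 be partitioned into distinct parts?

38

There are too many to list fully; the first 12 (by largest part) are:
17
1+16
2+15
3+14
1+2+14
4+13
1+3+13
5+12
1+4+12
2+3+12
6+11
1+5+11
…and 26 more, for 38 total.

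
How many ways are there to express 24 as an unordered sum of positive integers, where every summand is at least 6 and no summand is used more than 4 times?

16

Enumerating:
24
18,6
17,7
16,8
15,9
14,10
13,11
12,12
12,6,6
11,7,6
10,8,6
10,7,7
9,9,6
9,8,7
8,8,8
6,6,6,6
That's 16 in total.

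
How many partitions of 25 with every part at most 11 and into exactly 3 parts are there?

They are:
11+11+3
11+10+4
11+9+5
11+8+6
11+7+7
10+10+5
10+9+6
10+8+7
9+9+7
9+8+8
That's 10 in total.

10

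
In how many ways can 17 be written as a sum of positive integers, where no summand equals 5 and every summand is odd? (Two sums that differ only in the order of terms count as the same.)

Listing the qualifying partitions of 17:
17
15,1,1
13,3,1
13,1,1,1,1
11,3,3
11,3,1,1,1
11,1,1,1,1,1,1
9,7,1
9,3,3,1,1
9,3,1,1,1,1,1
9,1,1,1,1,1,1,1,1
7,7,3
7,7,1,1,1
7,3,3,3,1
7,3,3,1,1,1,1
7,3,1,1,1,1,1,1,1
7,1,1,1,1,1,1,1,1,1,1
3,3,3,3,3,1,1
3,3,3,3,1,1,1,1,1
3,3,3,1,1,1,1,1,1,1,1
3,3,1,1,1,1,1,1,1,1,1,1,1
3,1,1,1,1,1,1,1,1,1,1,1,1,1,1
1,1,1,1,1,1,1,1,1,1,1,1,1,1,1,1,1

23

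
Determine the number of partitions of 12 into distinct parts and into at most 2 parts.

6

They are:
12
1, 11
2, 10
3, 9
4, 8
5, 7
Counting gives 6.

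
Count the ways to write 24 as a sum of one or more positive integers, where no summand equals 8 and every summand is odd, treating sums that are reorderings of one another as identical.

122

A full systematic count gives 122.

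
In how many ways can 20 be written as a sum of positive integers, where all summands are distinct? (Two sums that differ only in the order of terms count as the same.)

There are too many to list fully; the first 12 (by largest part) are:
20
1,19
2,18
3,17
1,2,17
4,16
1,3,16
5,15
1,4,15
2,3,15
6,14
1,5,14
…and 52 more, for 64 total.

64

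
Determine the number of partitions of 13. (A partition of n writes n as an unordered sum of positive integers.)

Counting exhaustively, 101 partitions satisfy the conditions.

101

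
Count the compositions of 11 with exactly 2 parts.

10

Place 1 bars in the 10 internal gaps of a row of 11 dots: C(10,1) = 10.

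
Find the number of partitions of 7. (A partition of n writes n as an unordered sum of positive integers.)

15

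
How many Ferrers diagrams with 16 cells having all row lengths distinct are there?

There are too many to list fully; the first 12 (by largest part) are:
16
15+1
14+2
13+3
13+2+1
12+4
12+3+1
11+5
11+4+1
11+3+2
10+6
10+5+1
…and 20 more, for 32 total.

32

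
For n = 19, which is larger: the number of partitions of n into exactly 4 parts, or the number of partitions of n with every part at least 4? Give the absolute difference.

Partitions of 19 into exactly 4 parts: 54.
Partitions of 19 with every part at least 4: 18.
|54 − 18| = 36.

36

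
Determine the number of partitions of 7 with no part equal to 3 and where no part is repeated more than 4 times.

8

Enumerating:
7
6,1
5,2
5,1,1
4,2,1
4,1,1,1
2,2,2,1
2,2,1,1,1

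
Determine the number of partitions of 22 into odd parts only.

Counting exhaustively, 89 partitions satisfy the conditions.

89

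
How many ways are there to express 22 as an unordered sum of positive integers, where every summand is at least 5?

18

Enumerating:
22
17 + 5
16 + 6
15 + 7
14 + 8
13 + 9
12 + 10
12 + 5 + 5
11 + 11
11 + 6 + 5
10 + 7 + 5
10 + 6 + 6
9 + 8 + 5
9 + 7 + 6
8 + 8 + 6
8 + 7 + 7
7 + 5 + 5 + 5
6 + 6 + 5 + 5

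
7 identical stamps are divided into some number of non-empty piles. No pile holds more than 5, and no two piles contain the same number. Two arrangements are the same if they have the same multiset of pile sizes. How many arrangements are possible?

3

They are:
5 + 2
4 + 3
4 + 2 + 1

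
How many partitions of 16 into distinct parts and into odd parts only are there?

Enumerating:
15, 1
13, 3
11, 5
9, 7
7, 5, 3, 1
That's 5 in total.

5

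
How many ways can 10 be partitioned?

42

There are too many to list fully; the first 12 (by largest part) are:
10
9+1
8+2
8+1+1
7+3
7+2+1
7+1+1+1
6+4
6+3+1
6+2+2
6+2+1+1
6+1+1+1+1
…and 30 more, for 42 total.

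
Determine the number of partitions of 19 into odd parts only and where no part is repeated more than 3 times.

24

The partitions of 19 that satisfy the conditions:
19
1+1+17
1+3+15
1+5+13
3+3+13
1+1+1+3+13
1+7+11
3+5+11
1+1+1+5+11
1+1+3+3+11
1+9+9
3+7+9
1+1+1+7+9
5+5+9
1+1+3+5+9
1+3+3+3+9
5+7+7
1+1+3+7+7
1+1+5+5+7
1+3+3+5+7
1+1+1+3+3+3+7
1+3+5+5+5
3+3+3+5+5
1+1+1+3+3+5+5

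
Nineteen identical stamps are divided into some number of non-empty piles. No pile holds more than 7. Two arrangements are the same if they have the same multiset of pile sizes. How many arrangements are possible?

300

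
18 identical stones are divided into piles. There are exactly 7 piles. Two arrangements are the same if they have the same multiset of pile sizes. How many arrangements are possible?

A partial list (first 12 by largest part):
12, 1, 1, 1, 1, 1, 1
11, 2, 1, 1, 1, 1, 1
10, 3, 1, 1, 1, 1, 1
10, 2, 2, 1, 1, 1, 1
9, 4, 1, 1, 1, 1, 1
9, 3, 2, 1, 1, 1, 1
9, 2, 2, 2, 1, 1, 1
8, 5, 1, 1, 1, 1, 1
8, 4, 2, 1, 1, 1, 1
8, 3, 3, 1, 1, 1, 1
8, 3, 2, 2, 1, 1, 1
8, 2, 2, 2, 2, 1, 1
…and 37 more, for 49 total.

49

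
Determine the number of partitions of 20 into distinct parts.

64

A partial list (first 12 by largest part):
20
1+19
2+18
3+17
1+2+17
4+16
1+3+16
5+15
1+4+15
2+3+15
6+14
1+5+14
…and 52 more, for 64 total.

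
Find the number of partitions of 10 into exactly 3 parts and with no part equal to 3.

Listing the qualifying partitions of 10:
8+1+1
7+2+1
6+2+2
5+4+1
4+4+2

5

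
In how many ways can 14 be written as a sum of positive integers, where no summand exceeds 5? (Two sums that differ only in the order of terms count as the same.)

A partial list (first 12 by largest part):
4, 5, 5
1, 3, 5, 5
2, 2, 5, 5
1, 1, 2, 5, 5
1, 1, 1, 1, 5, 5
1, 4, 4, 5
2, 3, 4, 5
1, 1, 3, 4, 5
1, 2, 2, 4, 5
1, 1, 1, 2, 4, 5
1, 1, 1, 1, 1, 4, 5
3, 3, 3, 5
…and 58 more, for 70 total.

70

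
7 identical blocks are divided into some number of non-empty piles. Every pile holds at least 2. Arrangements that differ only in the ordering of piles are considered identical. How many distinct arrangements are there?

4

Listing the qualifying partitions of 7:
7
5+2
4+3
3+2+2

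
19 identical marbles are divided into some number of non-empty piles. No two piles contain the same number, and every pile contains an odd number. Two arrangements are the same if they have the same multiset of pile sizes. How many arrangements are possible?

Listing the qualifying partitions of 19:
19
15, 3, 1
13, 5, 1
11, 7, 1
11, 5, 3
9, 7, 3

6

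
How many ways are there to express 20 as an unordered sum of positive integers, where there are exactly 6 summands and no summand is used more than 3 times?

70

There are too many to list fully; the first 12 (by largest part) are:
13+2+2+1+1+1
12+3+2+1+1+1
12+2+2+2+1+1
11+4+2+1+1+1
11+3+3+1+1+1
11+3+2+2+1+1
10+5+2+1+1+1
10+4+3+1+1+1
10+4+2+2+1+1
10+3+3+2+1+1
10+3+2+2+2+1
9+6+2+1+1+1
…and 58 more, for 70 total.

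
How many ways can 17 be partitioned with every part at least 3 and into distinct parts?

Listing the qualifying partitions of 17:
17
14, 3
13, 4
12, 5
11, 6
10, 7
10, 4, 3
9, 8
9, 5, 3
8, 6, 3
8, 5, 4
7, 6, 4

12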